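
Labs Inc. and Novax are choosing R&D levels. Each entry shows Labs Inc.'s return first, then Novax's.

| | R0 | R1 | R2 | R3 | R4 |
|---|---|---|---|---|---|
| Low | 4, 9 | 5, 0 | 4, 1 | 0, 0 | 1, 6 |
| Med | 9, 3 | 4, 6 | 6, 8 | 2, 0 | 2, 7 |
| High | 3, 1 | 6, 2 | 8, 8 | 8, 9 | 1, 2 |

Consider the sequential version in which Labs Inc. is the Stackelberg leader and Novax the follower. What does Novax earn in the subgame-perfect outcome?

9

Novax best-responds to each possible Labs Inc. move:
- Low: BR = R0, leader payoff 4.
- Med: BR = R2, leader payoff 6.
- High: BR = R3, leader payoff 8.
Maximizing over 4, 6, 8, Labs Inc. chooses High. Subgame-perfect outcome: (High, R3) with payoffs (8, 9).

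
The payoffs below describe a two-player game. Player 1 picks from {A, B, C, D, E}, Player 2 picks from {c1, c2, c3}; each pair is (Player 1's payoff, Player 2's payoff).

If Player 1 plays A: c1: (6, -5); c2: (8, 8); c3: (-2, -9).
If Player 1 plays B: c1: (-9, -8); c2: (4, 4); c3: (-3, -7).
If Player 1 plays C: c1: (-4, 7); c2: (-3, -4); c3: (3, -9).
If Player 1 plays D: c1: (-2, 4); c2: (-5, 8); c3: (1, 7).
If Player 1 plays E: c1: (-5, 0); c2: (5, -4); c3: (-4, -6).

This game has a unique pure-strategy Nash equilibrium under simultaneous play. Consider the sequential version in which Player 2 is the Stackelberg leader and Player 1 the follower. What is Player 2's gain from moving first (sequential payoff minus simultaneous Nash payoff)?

Work backward from Player 1's decision.
- c1 → Player 1 plays A (best of 6, -9, -4, -2, -5); Player 2 gets -5.
- c2 → Player 1 plays A (best of 8, 4, -3, -5, 5); Player 2 gets 8.
- c3 → Player 1 plays C (best of -2, -3, 3, 1, -4); Player 2 gets -9.
Among -5, 8, -9, the best is 8 at c2. Subgame-perfect outcome: (A, c2) with payoffs (8, 8).
Under simultaneous play:
Player 1's best replies: c1→A; c2→A; c3→C.
Player 2's best replies: A→c2; B→c2; C→c1; D→c2; E→c1.
Only (A, c2) has each player best-responding; Nash payoffs (8, 8).
Player 2's commitment gain: 8 − 8 = 0.

0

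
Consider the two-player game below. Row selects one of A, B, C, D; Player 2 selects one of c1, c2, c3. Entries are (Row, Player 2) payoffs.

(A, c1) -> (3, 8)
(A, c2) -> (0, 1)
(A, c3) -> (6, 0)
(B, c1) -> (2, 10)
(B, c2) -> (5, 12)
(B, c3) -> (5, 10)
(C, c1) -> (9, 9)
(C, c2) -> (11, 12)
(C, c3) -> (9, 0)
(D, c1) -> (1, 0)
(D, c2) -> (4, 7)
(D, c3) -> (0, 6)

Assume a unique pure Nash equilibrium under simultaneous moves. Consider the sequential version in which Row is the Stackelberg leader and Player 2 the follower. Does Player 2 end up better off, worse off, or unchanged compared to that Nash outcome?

unchanged

Work backward from Player 2's decision.
- A: Player 2 compares 8, 1, 0 and picks c1; Row would get 3.
- B: Player 2 compares 10, 12, 10 and picks c2; Row would get 5.
- C: Player 2 compares 9, 12, 0 and picks c2; Row would get 11.
- D: Player 2 compares 0, 7, 6 and picks c2; Row would get 4.
Among 3, 5, 11, 4, the best is 11 at C. Subgame-perfect outcome: (C, c2) with payoffs (11, 12).
Now find the simultaneous Nash equilibrium.
Row's best replies: c1→C; c2→C; c3→C.
Player 2's best replies: A→c1; B→c2; C→c2; D→c2.
Only (C, c2) has each player best-responding; Nash payoffs (11, 12).
Player 2 earns 12 sequentially versus 12 at the Nash outcome: unchanged.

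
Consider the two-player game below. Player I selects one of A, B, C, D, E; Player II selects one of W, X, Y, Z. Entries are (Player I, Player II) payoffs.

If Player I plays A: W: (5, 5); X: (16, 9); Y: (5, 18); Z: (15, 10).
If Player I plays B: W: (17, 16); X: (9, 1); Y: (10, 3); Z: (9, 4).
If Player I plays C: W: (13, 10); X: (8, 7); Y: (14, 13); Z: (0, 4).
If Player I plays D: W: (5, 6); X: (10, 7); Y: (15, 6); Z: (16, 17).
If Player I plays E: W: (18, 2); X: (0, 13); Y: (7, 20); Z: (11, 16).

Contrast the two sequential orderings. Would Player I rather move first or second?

If Player I leads: Player II's best replies are A→Y, B→W, C→Y, D→Z, E→Y; Player I's induced payoffs 5, 17, 14, 16, 7; outcome (B, W), payoffs (17, 16).
If Player II leads: Player I's best replies are W→E, X→A, Y→D, Z→D; Player II's induced payoffs 2, 9, 6, 17; outcome (D, Z), payoffs (16, 17).
Player I gets 17 moving first and 16 moving second, so Player I prefers to move first.

first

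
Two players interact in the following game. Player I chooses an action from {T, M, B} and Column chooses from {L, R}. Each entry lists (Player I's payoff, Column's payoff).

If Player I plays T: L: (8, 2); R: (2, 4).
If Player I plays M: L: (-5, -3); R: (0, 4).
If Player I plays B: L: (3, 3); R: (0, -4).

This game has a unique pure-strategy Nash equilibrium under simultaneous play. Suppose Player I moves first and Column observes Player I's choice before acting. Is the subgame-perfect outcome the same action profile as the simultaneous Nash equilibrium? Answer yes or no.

Solve by backward induction (Player I leads).
- T: Column compares 2, 4 and picks R; Player I would get 2.
- M: Column compares -3, 4 and picks R; Player I would get 0.
- B: Column compares 3, -4 and picks L; Player I would get 3.
Among 2, 0, 3, the best is 3 at B. Subgame-perfect outcome: (B, L) with payoffs (3, 3).
Now find the simultaneous Nash equilibrium.
Player I's best replies: L→T; R→T.
Column's best replies: T→R; M→R; B→L.
The unique mutual best reply is (T, R), giving (2, 4).
Sequential outcome (B, L) differs from the Nash profile (T, R).

no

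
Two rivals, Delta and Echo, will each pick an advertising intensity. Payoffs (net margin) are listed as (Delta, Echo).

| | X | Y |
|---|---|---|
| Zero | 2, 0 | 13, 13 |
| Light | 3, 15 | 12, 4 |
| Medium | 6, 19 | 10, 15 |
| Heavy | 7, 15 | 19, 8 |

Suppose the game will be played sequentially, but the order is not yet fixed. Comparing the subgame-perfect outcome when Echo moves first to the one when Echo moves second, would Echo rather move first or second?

If Delta leads: Echo's best replies are Zero→Y, Light→X, Medium→X, Heavy→X; Delta's induced payoffs 13, 3, 6, 7; outcome (Zero, Y), payoffs (13, 13).
If Echo leads: Delta's best replies are X→Heavy, Y→Heavy; Echo's induced payoffs 15, 8; outcome (Heavy, X), payoffs (7, 15).
Echo gets 15 moving first and 13 moving second, so Echo prefers to move first.

first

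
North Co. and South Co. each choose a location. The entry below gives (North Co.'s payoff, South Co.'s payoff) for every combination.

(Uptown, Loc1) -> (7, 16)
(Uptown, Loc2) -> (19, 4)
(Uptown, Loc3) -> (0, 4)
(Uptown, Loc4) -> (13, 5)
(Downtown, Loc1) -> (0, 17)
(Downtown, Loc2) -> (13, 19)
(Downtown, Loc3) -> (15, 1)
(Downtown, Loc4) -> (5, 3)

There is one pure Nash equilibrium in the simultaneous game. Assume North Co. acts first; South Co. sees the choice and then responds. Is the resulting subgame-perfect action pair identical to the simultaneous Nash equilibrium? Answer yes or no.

Work backward from South Co.'s decision.
- Uptown → South Co. plays Loc1 (best of 16, 4, 4, 5); North Co. gets 7.
- Downtown → South Co. plays Loc2 (best of 17, 19, 1, 3); North Co. gets 13.
Among 7, 13, the best is 13 at Downtown. Subgame-perfect outcome: (Downtown, Loc2) with payoffs (13, 19).
Under simultaneous play:
North Co.'s best replies: Loc1→Uptown; Loc2→Uptown; Loc3→Downtown; Loc4→Uptown.
South Co.'s best replies: Uptown→Loc1; Downtown→Loc2.
The unique mutual best reply is (Uptown, Loc1), giving (7, 16).
Sequential outcome (Downtown, Loc2) differs from the Nash profile (Uptown, Loc1).

no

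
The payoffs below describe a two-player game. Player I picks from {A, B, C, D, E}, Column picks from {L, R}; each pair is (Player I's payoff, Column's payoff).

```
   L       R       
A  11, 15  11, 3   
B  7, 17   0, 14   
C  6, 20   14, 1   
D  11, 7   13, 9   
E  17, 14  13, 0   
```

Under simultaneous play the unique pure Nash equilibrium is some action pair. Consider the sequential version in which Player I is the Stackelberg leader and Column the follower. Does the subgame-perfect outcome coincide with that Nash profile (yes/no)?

yes

Column best-responds to each possible Player I move:
- A → Column plays L (best of 15, 3); Player I gets 11.
- B → Column plays L (best of 17, 14); Player I gets 7.
- C → Column plays L (best of 20, 1); Player I gets 6.
- D → Column plays R (best of 7, 9); Player I gets 13.
- E → Column plays L (best of 14, 0); Player I gets 17.
Among 11, 7, 6, 13, 17, the best is 17 at E. Subgame-perfect outcome: (E, L) with payoffs (17, 14).
Under simultaneous play:
Player I's best replies: L→E; R→C.
Column's best replies: A→L; B→L; C→L; D→R; E→L.
Only (E, L) has each player best-responding; Nash payoffs (17, 14).
Sequential outcome (E, L) coincides with the Nash profile (E, L).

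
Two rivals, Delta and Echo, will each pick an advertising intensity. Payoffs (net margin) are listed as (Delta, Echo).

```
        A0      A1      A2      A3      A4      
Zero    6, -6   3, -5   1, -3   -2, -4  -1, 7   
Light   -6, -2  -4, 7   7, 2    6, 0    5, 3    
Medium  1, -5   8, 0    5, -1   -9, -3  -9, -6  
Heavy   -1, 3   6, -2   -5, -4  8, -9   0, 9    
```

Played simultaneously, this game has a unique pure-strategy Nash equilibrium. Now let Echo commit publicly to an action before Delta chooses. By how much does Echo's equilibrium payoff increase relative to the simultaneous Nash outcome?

3

Solve by backward induction (Echo leads).
- A0: Delta compares 6, -6, 1, -1 and picks Zero; Echo would get -6.
- A1: Delta compares 3, -4, 8, 6 and picks Medium; Echo would get 0.
- A2: Delta compares 1, 7, 5, -5 and picks Light; Echo would get 2.
- A3: Delta compares -2, 6, -9, 8 and picks Heavy; Echo would get -9.
- A4: Delta compares -1, 5, -9, 0 and picks Light; Echo would get 3.
Among -6, 0, 2, -9, 3, the best is 3 at A4. Subgame-perfect outcome: (Light, A4) with payoffs (5, 3).
Now find the simultaneous Nash equilibrium.
Delta's best replies: A0→Zero; A1→Medium; A2→Light; A3→Heavy; A4→Light.
Echo's best replies: Zero→A4; Light→A1; Medium→A1; Heavy→A4.
Only (Medium, A1) has each player best-responding; Nash payoffs (8, 0).
Echo's commitment gain: 3 − 0 = 3.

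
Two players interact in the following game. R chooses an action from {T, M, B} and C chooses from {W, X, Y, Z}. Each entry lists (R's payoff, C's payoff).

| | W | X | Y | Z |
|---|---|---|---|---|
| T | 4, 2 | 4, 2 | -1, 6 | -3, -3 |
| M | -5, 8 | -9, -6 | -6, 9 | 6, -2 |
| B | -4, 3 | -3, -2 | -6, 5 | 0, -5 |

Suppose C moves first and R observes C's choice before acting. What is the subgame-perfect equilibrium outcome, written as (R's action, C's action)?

R best-responds to each possible C move:
- W: R compares 4, -5, -4 and picks T; C would get 2.
- X: R compares 4, -9, -3 and picks T; C would get 2.
- Y: R compares -1, -6, -6 and picks T; C would get 6.
- Z: R compares -3, 6, 0 and picks M; C would get -2.
C's induced payoffs are 2, 2, 6, -2, so C commits to Y. Subgame-perfect outcome: (T, Y) with payoffs (-1, 6).

(T, Y)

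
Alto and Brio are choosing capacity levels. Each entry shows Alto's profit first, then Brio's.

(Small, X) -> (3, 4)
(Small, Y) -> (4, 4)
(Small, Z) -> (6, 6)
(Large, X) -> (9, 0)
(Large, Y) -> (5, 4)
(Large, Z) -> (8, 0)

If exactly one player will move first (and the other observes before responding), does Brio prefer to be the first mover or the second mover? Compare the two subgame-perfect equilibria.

second

If Alto leads: Brio's best replies are Small→Z, Large→Y; Alto's induced payoffs 6, 5; outcome (Small, Z), payoffs (6, 6).
If Brio leads: Alto's best replies are X→Large, Y→Large, Z→Large; Brio's induced payoffs 0, 4, 0; outcome (Large, Y), payoffs (5, 4).
Brio gets 4 moving first and 6 moving second, so Brio prefers to move second.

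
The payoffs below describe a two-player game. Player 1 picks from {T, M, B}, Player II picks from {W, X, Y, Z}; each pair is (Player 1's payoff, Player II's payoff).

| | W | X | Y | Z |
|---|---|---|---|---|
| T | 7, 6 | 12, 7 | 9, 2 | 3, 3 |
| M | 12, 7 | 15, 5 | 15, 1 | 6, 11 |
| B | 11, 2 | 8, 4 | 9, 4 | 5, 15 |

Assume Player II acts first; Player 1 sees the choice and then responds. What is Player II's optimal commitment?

Z

Player 1 best-responds to each possible Player II move:
- W: BR = M, leader payoff 7.
- X: BR = M, leader payoff 5.
- Y: BR = M, leader payoff 1.
- Z: BR = M, leader payoff 11.
Among 7, 5, 1, 11, the best is 11 at Z. Subgame-perfect outcome: (M, Z) with payoffs (6, 11).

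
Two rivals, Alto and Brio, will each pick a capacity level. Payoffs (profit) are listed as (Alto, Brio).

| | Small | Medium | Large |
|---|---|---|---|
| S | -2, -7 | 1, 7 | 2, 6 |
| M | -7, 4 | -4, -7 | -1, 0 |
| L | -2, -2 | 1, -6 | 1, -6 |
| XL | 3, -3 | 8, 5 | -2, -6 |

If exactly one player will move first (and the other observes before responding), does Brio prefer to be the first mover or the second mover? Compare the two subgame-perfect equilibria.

If Alto leads: Brio's best replies are S→Medium, M→Small, L→Small, XL→Medium; Alto's induced payoffs 1, -7, -2, 8; outcome (XL, Medium), payoffs (8, 5).
If Brio leads: Alto's best replies are Small→XL, Medium→XL, Large→S; Brio's induced payoffs -3, 5, 6; outcome (S, Large), payoffs (2, 6).
Brio gets 6 moving first and 5 moving second, so Brio prefers to move first.

first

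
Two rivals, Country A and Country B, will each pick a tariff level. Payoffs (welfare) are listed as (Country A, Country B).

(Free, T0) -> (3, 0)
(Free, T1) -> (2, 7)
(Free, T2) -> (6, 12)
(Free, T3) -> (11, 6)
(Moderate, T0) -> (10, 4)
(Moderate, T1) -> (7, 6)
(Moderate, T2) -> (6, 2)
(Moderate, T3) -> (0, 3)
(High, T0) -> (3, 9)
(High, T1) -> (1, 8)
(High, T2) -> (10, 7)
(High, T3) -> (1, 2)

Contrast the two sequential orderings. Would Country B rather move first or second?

first

If Country A leads: Country B's best replies are Free→T2, Moderate→T1, High→T0; Country A's induced payoffs 6, 7, 3; outcome (Moderate, T1), payoffs (7, 6).
If Country B leads: Country A's best replies are T0→Moderate, T1→Moderate, T2→High, T3→Free; Country B's induced payoffs 4, 6, 7, 6; outcome (High, T2), payoffs (10, 7).
Country B gets 7 moving first and 6 moving second, so Country B prefers to move first.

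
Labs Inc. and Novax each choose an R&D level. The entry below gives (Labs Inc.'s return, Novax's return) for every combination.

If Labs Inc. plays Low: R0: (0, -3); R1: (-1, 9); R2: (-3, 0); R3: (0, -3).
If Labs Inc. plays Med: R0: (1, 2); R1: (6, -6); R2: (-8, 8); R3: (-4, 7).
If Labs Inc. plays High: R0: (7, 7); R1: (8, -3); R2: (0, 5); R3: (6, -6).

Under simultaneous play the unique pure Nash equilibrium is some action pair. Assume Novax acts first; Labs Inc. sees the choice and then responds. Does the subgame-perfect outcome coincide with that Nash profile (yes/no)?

Labs Inc. best-responds to each possible Novax move:
- R0: Labs Inc. compares 0, 1, 7 and picks High; Novax would get 7.
- R1: Labs Inc. compares -1, 6, 8 and picks High; Novax would get -3.
- R2: Labs Inc. compares -3, -8, 0 and picks High; Novax would get 5.
- R3: Labs Inc. compares 0, -4, 6 and picks High; Novax would get -6.
Among 7, -3, 5, -6, the best is 7 at R0. Subgame-perfect outcome: (High, R0) with payoffs (7, 7).
For the simultaneous game, intersect best replies.
Labs Inc.'s best replies: R0→High; R1→High; R2→High; R3→High.
Novax's best replies: Low→R1; Med→R2; High→R0.
The unique mutual best reply is (High, R0), giving (7, 7).
Sequential outcome (High, R0) coincides with the Nash profile (High, R0).

yes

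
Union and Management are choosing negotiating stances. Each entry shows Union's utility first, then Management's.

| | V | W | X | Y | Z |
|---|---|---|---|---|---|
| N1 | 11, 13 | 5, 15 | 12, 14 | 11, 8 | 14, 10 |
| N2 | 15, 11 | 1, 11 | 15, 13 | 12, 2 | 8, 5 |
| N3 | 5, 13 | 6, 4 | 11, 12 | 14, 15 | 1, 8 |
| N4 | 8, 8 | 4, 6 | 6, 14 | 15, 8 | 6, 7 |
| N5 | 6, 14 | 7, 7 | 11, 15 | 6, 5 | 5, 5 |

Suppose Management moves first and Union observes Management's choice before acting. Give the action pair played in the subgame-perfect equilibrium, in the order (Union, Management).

(N2, X)

Solve by backward induction (Management leads).
- V: Union compares 11, 15, 5, 8, 6 and picks N2; Management would get 11.
- W: Union compares 5, 1, 6, 4, 7 and picks N5; Management would get 7.
- X: Union compares 12, 15, 11, 6, 11 and picks N2; Management would get 13.
- Y: Union compares 11, 12, 14, 15, 6 and picks N4; Management would get 8.
- Z: Union compares 14, 8, 1, 6, 5 and picks N1; Management would get 10.
Maximizing over 11, 7, 13, 8, 10, Management chooses X. Subgame-perfect outcome: (N2, X) with payoffs (15, 13).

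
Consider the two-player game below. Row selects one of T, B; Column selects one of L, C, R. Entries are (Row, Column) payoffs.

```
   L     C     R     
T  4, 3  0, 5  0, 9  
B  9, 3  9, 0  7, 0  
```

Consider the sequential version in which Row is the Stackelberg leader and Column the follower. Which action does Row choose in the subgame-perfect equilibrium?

Work backward from Column's decision.
- T → Column plays R (best of 3, 5, 9); Row gets 0.
- B → Column plays L (best of 3, 0, 0); Row gets 9.
Row's induced payoffs are 0, 9, so Row commits to B. Subgame-perfect outcome: (B, L) with payoffs (9, 3).

B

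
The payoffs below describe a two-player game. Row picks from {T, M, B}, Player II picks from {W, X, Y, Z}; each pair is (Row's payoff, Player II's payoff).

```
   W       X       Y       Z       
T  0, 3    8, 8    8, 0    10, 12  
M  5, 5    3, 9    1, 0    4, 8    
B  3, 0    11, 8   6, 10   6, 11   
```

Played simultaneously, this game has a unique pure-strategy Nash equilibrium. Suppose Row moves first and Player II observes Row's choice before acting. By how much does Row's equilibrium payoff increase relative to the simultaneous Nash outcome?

Solve by backward induction (Row leads).
- T: BR = Z, leader payoff 10.
- M: BR = X, leader payoff 3.
- B: BR = Z, leader payoff 6.
Among 10, 3, 6, the best is 10 at T. Subgame-perfect outcome: (T, Z) with payoffs (10, 12).
Now find the simultaneous Nash equilibrium.
Row's best replies: W→M; X→B; Y→T; Z→T.
Player II's best replies: T→Z; M→X; B→Z.
The unique mutual best reply is (T, Z), giving (10, 12).
Row's commitment gain: 10 − 10 = 0.

0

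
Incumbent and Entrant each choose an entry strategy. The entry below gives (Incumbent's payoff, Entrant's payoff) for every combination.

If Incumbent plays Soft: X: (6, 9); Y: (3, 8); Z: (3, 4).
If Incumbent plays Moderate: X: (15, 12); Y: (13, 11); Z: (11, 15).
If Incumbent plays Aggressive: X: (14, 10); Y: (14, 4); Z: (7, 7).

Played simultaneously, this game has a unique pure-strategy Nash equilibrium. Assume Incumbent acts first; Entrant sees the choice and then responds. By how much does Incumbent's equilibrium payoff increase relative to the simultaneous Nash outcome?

3

Solve by backward induction (Incumbent leads).
- Soft: Entrant compares 9, 8, 4 and picks X; Incumbent would get 6.
- Moderate: Entrant compares 12, 11, 15 and picks Z; Incumbent would get 11.
- Aggressive: Entrant compares 10, 4, 7 and picks X; Incumbent would get 14.
Maximizing over 6, 11, 14, Incumbent chooses Aggressive. Subgame-perfect outcome: (Aggressive, X) with payoffs (14, 10).
Under simultaneous play:
Incumbent's best replies: X→Moderate; Y→Aggressive; Z→Moderate.
Entrant's best replies: Soft→X; Moderate→Z; Aggressive→X.
The unique mutual best reply is (Moderate, Z), giving (11, 15).
Incumbent's commitment gain: 14 − 11 = 3.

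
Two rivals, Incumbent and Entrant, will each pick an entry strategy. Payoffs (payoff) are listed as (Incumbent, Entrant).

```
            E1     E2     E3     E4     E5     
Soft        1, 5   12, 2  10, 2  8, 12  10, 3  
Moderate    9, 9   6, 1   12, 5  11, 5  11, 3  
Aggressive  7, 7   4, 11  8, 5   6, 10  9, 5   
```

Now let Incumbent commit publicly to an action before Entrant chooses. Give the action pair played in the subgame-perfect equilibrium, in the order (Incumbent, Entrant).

Backward induction with Incumbent moving first.
- Soft: Entrant compares 5, 2, 2, 12, 3 and picks E4; Incumbent would get 8.
- Moderate: Entrant compares 9, 1, 5, 5, 3 and picks E1; Incumbent would get 9.
- Aggressive: Entrant compares 7, 11, 5, 10, 5 and picks E2; Incumbent would get 4.
Incumbent's induced payoffs are 8, 9, 4, so Incumbent commits to Moderate. Subgame-perfect outcome: (Moderate, E1) with payoffs (9, 9).

(Moderate, E1)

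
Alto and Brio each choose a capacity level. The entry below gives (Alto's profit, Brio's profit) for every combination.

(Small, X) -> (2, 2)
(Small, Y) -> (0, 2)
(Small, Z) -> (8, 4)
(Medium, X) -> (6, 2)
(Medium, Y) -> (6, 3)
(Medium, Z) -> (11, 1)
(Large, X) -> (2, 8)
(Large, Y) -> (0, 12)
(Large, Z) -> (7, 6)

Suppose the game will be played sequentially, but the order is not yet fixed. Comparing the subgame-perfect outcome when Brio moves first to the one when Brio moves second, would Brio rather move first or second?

If Alto leads: Brio's best replies are Small→Z, Medium→Y, Large→Y; Alto's induced payoffs 8, 6, 0; outcome (Small, Z), payoffs (8, 4).
If Brio leads: Alto's best replies are X→Medium, Y→Medium, Z→Medium; Brio's induced payoffs 2, 3, 1; outcome (Medium, Y), payoffs (6, 3).
Brio gets 3 moving first and 4 moving second, so Brio prefers to move second.

second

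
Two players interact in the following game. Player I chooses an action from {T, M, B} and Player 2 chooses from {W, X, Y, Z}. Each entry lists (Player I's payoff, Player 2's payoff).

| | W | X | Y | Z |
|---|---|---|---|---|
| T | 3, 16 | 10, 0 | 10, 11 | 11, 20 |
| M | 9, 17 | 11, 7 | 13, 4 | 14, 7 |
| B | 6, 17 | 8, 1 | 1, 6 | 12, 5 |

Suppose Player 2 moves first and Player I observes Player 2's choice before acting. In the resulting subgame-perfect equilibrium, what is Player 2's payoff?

17

Work backward from Player I's decision.
- W → Player I plays M (best of 3, 9, 6); Player 2 gets 17.
- X → Player I plays M (best of 10, 11, 8); Player 2 gets 7.
- Y → Player I plays M (best of 10, 13, 1); Player 2 gets 4.
- Z → Player I plays M (best of 11, 14, 12); Player 2 gets 7.
Player 2's induced payoffs are 17, 7, 4, 7, so Player 2 commits to W. Subgame-perfect outcome: (M, W) with payoffs (9, 17).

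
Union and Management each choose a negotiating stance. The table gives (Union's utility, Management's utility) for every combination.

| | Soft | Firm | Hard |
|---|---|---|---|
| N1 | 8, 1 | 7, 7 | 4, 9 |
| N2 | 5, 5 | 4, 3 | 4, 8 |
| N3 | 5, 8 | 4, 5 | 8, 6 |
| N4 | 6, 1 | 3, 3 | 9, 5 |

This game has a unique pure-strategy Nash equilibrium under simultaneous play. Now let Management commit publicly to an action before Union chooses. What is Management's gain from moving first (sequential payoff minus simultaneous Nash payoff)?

Union best-responds to each possible Management move:
- Soft: Union compares 8, 5, 5, 6 and picks N1; Management would get 1.
- Firm: Union compares 7, 4, 4, 3 and picks N1; Management would get 7.
- Hard: Union compares 4, 4, 8, 9 and picks N4; Management would get 5.
Among 1, 7, 5, the best is 7 at Firm. Subgame-perfect outcome: (N1, Firm) with payoffs (7, 7).
For the simultaneous game, intersect best replies.
Union's best replies: Soft→N1; Firm→N1; Hard→N4.
Management's best replies: N1→Hard; N2→Hard; N3→Soft; N4→Hard.
Only (N4, Hard) has each player best-responding; Nash payoffs (9, 5).
Management's commitment gain: 7 − 5 = 2.

2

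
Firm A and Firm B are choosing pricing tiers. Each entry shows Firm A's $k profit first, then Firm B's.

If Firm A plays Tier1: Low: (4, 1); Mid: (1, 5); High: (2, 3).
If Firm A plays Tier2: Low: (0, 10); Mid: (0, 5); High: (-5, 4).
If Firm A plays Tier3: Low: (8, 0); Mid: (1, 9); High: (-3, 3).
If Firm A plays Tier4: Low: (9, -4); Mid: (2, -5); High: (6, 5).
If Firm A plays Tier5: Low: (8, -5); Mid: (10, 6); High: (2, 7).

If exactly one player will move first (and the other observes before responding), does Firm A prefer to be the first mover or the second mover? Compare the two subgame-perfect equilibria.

second

If Firm A leads: Firm B's best replies are Tier1→Mid, Tier2→Low, Tier3→Mid, Tier4→High, Tier5→High; Firm A's induced payoffs 1, 0, 1, 6, 2; outcome (Tier4, High), payoffs (6, 5).
If Firm B leads: Firm A's best replies are Low→Tier4, Mid→Tier5, High→Tier4; Firm B's induced payoffs -4, 6, 5; outcome (Tier5, Mid), payoffs (10, 6).
Firm A gets 6 moving first and 10 moving second, so Firm A prefers to move second.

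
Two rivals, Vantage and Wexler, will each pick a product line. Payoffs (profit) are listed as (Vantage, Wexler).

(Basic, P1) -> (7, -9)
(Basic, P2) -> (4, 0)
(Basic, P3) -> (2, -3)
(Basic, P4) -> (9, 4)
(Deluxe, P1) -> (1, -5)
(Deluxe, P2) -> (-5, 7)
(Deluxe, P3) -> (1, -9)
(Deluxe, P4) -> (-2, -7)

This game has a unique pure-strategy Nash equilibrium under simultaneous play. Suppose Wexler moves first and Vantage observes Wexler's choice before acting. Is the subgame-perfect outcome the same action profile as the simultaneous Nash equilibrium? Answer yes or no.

Vantage best-responds to each possible Wexler move:
- P1: Vantage compares 7, 1 and picks Basic; Wexler would get -9.
- P2: Vantage compares 4, -5 and picks Basic; Wexler would get 0.
- P3: Vantage compares 2, 1 and picks Basic; Wexler would get -3.
- P4: Vantage compares 9, -2 and picks Basic; Wexler would get 4.
Maximizing over -9, 0, -3, 4, Wexler chooses P4. Subgame-perfect outcome: (Basic, P4) with payoffs (9, 4).
Under simultaneous play:
Vantage's best replies: P1→Basic; P2→Basic; P3→Basic; P4→Basic.
Wexler's best replies: Basic→P4; Deluxe→P2.
The unique mutual best reply is (Basic, P4), giving (9, 4).
Sequential outcome (Basic, P4) coincides with the Nash profile (Basic, P4).

yes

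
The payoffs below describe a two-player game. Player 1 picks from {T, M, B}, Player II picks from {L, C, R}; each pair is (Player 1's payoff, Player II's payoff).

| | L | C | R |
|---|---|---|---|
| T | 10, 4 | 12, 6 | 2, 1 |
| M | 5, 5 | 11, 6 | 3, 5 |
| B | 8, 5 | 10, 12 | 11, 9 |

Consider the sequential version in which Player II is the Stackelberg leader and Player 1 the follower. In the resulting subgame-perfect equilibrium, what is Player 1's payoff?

11

Work backward from Player 1's decision.
- L → Player 1 plays T (best of 10, 5, 8); Player II gets 4.
- C → Player 1 plays T (best of 12, 11, 10); Player II gets 6.
- R → Player 1 plays B (best of 2, 3, 11); Player II gets 9.
Player II's induced payoffs are 4, 6, 9, so Player II commits to R. Subgame-perfect outcome: (B, R) with payoffs (11, 9).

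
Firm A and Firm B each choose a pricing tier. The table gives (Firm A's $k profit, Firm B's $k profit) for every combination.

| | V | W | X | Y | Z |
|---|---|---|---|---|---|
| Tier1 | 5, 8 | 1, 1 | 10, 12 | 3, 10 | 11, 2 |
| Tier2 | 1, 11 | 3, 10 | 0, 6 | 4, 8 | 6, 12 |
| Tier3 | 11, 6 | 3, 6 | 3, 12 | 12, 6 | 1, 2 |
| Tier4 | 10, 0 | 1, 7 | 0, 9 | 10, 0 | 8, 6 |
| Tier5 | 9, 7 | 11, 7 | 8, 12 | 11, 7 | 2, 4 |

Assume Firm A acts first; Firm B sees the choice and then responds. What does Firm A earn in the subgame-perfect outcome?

10

Firm B best-responds to each possible Firm A move:
- Tier1: Firm B compares 8, 1, 12, 10, 2 and picks X; Firm A would get 10.
- Tier2: Firm B compares 11, 10, 6, 8, 12 and picks Z; Firm A would get 6.
- Tier3: Firm B compares 6, 6, 12, 6, 2 and picks X; Firm A would get 3.
- Tier4: Firm B compares 0, 7, 9, 0, 6 and picks X; Firm A would get 0.
- Tier5: Firm B compares 7, 7, 12, 7, 4 and picks X; Firm A would get 8.
Firm A's induced payoffs are 10, 6, 3, 0, 8, so Firm A commits to Tier1. Subgame-perfect outcome: (Tier1, X) with payoffs (10, 12).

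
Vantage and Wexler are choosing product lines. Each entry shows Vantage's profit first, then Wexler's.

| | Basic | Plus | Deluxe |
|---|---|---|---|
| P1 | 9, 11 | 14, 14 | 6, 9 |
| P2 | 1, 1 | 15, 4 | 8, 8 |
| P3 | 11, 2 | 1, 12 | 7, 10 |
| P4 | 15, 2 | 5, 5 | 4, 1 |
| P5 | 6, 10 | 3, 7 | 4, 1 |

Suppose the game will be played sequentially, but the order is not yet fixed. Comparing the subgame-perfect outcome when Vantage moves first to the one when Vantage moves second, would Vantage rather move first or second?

If Vantage leads: Wexler's best replies are P1→Plus, P2→Deluxe, P3→Plus, P4→Plus, P5→Basic; Vantage's induced payoffs 14, 8, 1, 5, 6; outcome (P1, Plus), payoffs (14, 14).
If Wexler leads: Vantage's best replies are Basic→P4, Plus→P2, Deluxe→P2; Wexler's induced payoffs 2, 4, 8; outcome (P2, Deluxe), payoffs (8, 8).
Vantage gets 14 moving first and 8 moving second, so Vantage prefers to move first.

first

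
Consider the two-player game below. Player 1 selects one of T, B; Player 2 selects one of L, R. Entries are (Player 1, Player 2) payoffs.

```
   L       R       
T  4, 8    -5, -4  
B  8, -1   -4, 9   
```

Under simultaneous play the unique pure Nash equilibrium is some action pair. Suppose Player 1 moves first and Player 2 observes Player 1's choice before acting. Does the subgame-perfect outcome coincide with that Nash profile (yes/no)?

Player 2 best-responds to each possible Player 1 move:
- T: BR = L, leader payoff 4.
- B: BR = R, leader payoff -4.
Among 4, -4, the best is 4 at T. Subgame-perfect outcome: (T, L) with payoffs (4, 8).
Now find the simultaneous Nash equilibrium.
Player 1's best replies: L→B; R→B.
Player 2's best replies: T→L; B→R.
The unique mutual best reply is (B, R), giving (-4, 9).
Sequential outcome (T, L) differs from the Nash profile (B, R).

no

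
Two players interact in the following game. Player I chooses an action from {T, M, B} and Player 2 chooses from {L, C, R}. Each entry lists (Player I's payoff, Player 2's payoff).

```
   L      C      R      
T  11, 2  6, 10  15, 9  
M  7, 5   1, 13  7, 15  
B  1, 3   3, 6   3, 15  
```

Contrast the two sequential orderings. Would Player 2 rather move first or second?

If Player I leads: Player 2's best replies are T→C, M→R, B→R; Player I's induced payoffs 6, 7, 3; outcome (M, R), payoffs (7, 15).
If Player 2 leads: Player I's best replies are L→T, C→T, R→T; Player 2's induced payoffs 2, 10, 9; outcome (T, C), payoffs (6, 10).
Player 2 gets 10 moving first and 15 moving second, so Player 2 prefers to move second.

second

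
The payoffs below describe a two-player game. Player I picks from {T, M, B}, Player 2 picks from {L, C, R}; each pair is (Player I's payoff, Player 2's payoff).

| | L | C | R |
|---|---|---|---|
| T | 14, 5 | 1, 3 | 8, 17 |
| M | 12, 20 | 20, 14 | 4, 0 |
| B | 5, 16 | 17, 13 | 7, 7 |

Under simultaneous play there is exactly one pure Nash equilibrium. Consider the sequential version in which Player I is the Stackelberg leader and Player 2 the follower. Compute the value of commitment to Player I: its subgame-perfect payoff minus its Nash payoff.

Solve by backward induction (Player I leads).
- T: BR = R, leader payoff 8.
- M: BR = L, leader payoff 12.
- B: BR = L, leader payoff 5.
Among 8, 12, 5, the best is 12 at M. Subgame-perfect outcome: (M, L) with payoffs (12, 20).
Under simultaneous play:
Player I's best replies: L→T; C→M; R→T.
Player 2's best replies: T→R; M→L; B→L.
The unique mutual best reply is (T, R), giving (8, 17).
Player I's commitment gain: 12 − 8 = 4.

4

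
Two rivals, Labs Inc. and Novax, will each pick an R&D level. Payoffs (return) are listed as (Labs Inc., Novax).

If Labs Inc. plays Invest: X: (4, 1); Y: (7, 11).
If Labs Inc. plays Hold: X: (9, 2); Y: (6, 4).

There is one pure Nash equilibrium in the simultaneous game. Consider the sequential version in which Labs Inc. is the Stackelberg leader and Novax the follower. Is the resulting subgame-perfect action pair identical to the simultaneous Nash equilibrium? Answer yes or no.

Backward induction with Labs Inc. moving first.
- Invest: BR = Y, leader payoff 7.
- Hold: BR = Y, leader payoff 6.
Maximizing over 7, 6, Labs Inc. chooses Invest. Subgame-perfect outcome: (Invest, Y) with payoffs (7, 11).
For the simultaneous game, intersect best replies.
Labs Inc.'s best replies: X→Hold; Y→Invest.
Novax's best replies: Invest→Y; Hold→Y.
The unique mutual best reply is (Invest, Y), giving (7, 11).
Sequential outcome (Invest, Y) coincides with the Nash profile (Invest, Y).

yes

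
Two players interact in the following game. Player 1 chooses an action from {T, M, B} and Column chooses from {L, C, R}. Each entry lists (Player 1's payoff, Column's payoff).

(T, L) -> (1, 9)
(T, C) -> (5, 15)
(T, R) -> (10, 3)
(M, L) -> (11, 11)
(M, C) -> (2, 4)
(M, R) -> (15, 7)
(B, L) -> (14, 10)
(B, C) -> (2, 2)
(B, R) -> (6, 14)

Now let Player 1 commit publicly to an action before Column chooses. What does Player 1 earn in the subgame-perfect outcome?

11

Column best-responds to each possible Player 1 move:
- T: BR = C, leader payoff 5.
- M: BR = L, leader payoff 11.
- B: BR = R, leader payoff 6.
Among 5, 11, 6, the best is 11 at M. Subgame-perfect outcome: (M, L) with payoffs (11, 11).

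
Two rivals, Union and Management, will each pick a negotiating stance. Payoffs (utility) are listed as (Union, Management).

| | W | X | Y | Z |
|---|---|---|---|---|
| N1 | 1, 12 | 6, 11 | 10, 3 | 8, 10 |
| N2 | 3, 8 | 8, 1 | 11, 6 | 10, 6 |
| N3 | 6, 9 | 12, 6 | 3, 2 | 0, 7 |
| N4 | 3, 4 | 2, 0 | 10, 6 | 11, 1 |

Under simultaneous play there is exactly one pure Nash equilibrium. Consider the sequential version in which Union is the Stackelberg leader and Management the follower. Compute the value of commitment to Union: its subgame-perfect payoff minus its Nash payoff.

4

Management best-responds to each possible Union move:
- N1 → Management plays W (best of 12, 11, 3, 10); Union gets 1.
- N2 → Management plays W (best of 8, 1, 6, 6); Union gets 3.
- N3 → Management plays W (best of 9, 6, 2, 7); Union gets 6.
- N4 → Management plays Y (best of 4, 0, 6, 1); Union gets 10.
Among 1, 3, 6, 10, the best is 10 at N4. Subgame-perfect outcome: (N4, Y) with payoffs (10, 6).
Now find the simultaneous Nash equilibrium.
Union's best replies: W→N3; X→N3; Y→N2; Z→N4.
Management's best replies: N1→W; N2→W; N3→W; N4→Y.
The unique mutual best reply is (N3, W), giving (6, 9).
Union's commitment gain: 10 − 6 = 4.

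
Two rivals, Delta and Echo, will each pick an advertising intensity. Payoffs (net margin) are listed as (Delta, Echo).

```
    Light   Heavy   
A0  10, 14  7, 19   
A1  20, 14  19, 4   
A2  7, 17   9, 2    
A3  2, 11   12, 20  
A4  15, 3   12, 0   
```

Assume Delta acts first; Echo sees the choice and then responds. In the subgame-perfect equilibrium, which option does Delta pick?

A1

Backward induction with Delta moving first.
- A0: BR = Heavy, leader payoff 7.
- A1: BR = Light, leader payoff 20.
- A2: BR = Light, leader payoff 7.
- A3: BR = Heavy, leader payoff 12.
- A4: BR = Light, leader payoff 15.
Among 7, 20, 7, 12, 15, the best is 20 at A1. Subgame-perfect outcome: (A1, Light) with payoffs (20, 14).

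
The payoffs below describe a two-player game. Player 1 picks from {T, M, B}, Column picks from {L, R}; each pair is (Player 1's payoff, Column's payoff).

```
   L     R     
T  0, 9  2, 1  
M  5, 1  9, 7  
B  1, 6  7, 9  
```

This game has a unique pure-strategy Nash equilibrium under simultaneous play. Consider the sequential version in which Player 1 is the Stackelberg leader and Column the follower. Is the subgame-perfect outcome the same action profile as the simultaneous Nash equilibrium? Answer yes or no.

yes

Backward induction with Player 1 moving first.
- T: Column compares 9, 1 and picks L; Player 1 would get 0.
- M: Column compares 1, 7 and picks R; Player 1 would get 9.
- B: Column compares 6, 9 and picks R; Player 1 would get 7.
Maximizing over 0, 9, 7, Player 1 chooses M. Subgame-perfect outcome: (M, R) with payoffs (9, 7).
For the simultaneous game, intersect best replies.
Player 1's best replies: L→M; R→M.
Column's best replies: T→L; M→R; B→R.
Only (M, R) has each player best-responding; Nash payoffs (9, 7).
Sequential outcome (M, R) coincides with the Nash profile (M, R).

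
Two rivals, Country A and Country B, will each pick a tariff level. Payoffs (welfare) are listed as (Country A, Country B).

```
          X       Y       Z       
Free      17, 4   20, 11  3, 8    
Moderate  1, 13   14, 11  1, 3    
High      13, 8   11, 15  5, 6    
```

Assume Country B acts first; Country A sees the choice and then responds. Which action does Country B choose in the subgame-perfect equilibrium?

Backward induction with Country B moving first.
- X: Country A compares 17, 1, 13 and picks Free; Country B would get 4.
- Y: Country A compares 20, 14, 11 and picks Free; Country B would get 11.
- Z: Country A compares 3, 1, 5 and picks High; Country B would get 6.
Country B's induced payoffs are 4, 11, 6, so Country B commits to Y. Subgame-perfect outcome: (Free, Y) with payoffs (20, 11).

Y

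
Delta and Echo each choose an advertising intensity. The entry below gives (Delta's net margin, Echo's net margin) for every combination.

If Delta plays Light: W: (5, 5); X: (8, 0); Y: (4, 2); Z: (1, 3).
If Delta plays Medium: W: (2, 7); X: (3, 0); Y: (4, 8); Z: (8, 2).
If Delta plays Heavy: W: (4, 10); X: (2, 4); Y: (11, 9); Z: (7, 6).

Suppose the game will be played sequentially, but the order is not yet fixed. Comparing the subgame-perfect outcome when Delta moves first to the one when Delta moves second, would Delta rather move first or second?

second

If Delta leads: Echo's best replies are Light→W, Medium→Y, Heavy→W; Delta's induced payoffs 5, 4, 4; outcome (Light, W), payoffs (5, 5).
If Echo leads: Delta's best replies are W→Light, X→Light, Y→Heavy, Z→Medium; Echo's induced payoffs 5, 0, 9, 2; outcome (Heavy, Y), payoffs (11, 9).
Delta gets 5 moving first and 11 moving second, so Delta prefers to move second.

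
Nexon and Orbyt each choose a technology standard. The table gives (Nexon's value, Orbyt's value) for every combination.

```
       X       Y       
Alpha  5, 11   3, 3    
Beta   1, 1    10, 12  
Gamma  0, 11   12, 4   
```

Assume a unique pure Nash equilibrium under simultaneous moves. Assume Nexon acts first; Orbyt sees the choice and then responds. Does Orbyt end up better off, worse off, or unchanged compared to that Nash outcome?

better off

Solve by backward induction (Nexon leads).
- Alpha: Orbyt compares 11, 3 and picks X; Nexon would get 5.
- Beta: Orbyt compares 1, 12 and picks Y; Nexon would get 10.
- Gamma: Orbyt compares 11, 4 and picks X; Nexon would get 0.
Maximizing over 5, 10, 0, Nexon chooses Beta. Subgame-perfect outcome: (Beta, Y) with payoffs (10, 12).
Under simultaneous play:
Nexon's best replies: X→Alpha; Y→Gamma.
Orbyt's best replies: Alpha→X; Beta→Y; Gamma→X.
The unique mutual best reply is (Alpha, X), giving (5, 11).
Orbyt earns 12 sequentially versus 11 at the Nash outcome: better off.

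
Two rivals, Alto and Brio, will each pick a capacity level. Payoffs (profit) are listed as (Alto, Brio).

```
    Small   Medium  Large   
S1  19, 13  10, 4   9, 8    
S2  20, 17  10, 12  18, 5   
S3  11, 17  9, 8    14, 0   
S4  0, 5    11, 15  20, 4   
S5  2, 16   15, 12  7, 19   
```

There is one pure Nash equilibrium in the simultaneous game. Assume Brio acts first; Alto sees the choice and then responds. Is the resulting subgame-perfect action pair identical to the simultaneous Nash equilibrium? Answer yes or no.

yes

Backward induction with Brio moving first.
- Small → Alto plays S2 (best of 19, 20, 11, 0, 2); Brio gets 17.
- Medium → Alto plays S5 (best of 10, 10, 9, 11, 15); Brio gets 12.
- Large → Alto plays S4 (best of 9, 18, 14, 20, 7); Brio gets 4.
Brio's induced payoffs are 17, 12, 4, so Brio commits to Small. Subgame-perfect outcome: (S2, Small) with payoffs (20, 17).
Under simultaneous play:
Alto's best replies: Small→S2; Medium→S5; Large→S4.
Brio's best replies: S1→Small; S2→Small; S3→Small; S4→Medium; S5→Large.
The unique mutual best reply is (S2, Small), giving (20, 17).
Sequential outcome (S2, Small) coincides with the Nash profile (S2, Small).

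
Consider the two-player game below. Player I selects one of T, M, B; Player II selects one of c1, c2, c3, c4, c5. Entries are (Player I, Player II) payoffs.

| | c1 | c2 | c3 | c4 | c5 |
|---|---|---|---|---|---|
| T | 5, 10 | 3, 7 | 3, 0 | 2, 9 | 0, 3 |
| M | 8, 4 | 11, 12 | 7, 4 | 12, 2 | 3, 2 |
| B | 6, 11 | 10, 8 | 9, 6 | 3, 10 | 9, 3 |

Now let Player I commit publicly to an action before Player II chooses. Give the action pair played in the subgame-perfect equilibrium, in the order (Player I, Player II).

Backward induction with Player I moving first.
- T: BR = c1, leader payoff 5.
- M: BR = c2, leader payoff 11.
- B: BR = c1, leader payoff 6.
Player I's induced payoffs are 5, 11, 6, so Player I commits to M. Subgame-perfect outcome: (M, c2) with payoffs (11, 12).

(M, c2)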